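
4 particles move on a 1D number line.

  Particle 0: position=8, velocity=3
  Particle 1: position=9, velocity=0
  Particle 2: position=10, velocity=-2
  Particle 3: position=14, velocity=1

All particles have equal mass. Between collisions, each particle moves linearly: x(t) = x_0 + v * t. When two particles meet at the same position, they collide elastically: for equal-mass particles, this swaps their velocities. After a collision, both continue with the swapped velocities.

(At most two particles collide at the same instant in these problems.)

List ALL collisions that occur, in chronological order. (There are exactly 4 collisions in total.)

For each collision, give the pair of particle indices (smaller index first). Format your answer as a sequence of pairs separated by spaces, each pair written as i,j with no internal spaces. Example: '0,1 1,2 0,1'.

Answer: 0,1 1,2 0,1 2,3

Derivation:
Collision at t=1/3: particles 0 and 1 swap velocities; positions: p0=9 p1=9 p2=28/3 p3=43/3; velocities now: v0=0 v1=3 v2=-2 v3=1
Collision at t=2/5: particles 1 and 2 swap velocities; positions: p0=9 p1=46/5 p2=46/5 p3=72/5; velocities now: v0=0 v1=-2 v2=3 v3=1
Collision at t=1/2: particles 0 and 1 swap velocities; positions: p0=9 p1=9 p2=19/2 p3=29/2; velocities now: v0=-2 v1=0 v2=3 v3=1
Collision at t=3: particles 2 and 3 swap velocities; positions: p0=4 p1=9 p2=17 p3=17; velocities now: v0=-2 v1=0 v2=1 v3=3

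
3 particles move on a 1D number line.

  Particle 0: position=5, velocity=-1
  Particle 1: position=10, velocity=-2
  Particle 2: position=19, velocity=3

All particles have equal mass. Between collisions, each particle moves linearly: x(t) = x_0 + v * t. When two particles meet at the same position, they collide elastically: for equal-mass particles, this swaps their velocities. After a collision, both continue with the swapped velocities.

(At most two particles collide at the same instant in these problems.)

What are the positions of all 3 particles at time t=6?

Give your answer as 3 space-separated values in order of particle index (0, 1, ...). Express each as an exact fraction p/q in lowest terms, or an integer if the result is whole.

Answer: -2 -1 37

Derivation:
Collision at t=5: particles 0 and 1 swap velocities; positions: p0=0 p1=0 p2=34; velocities now: v0=-2 v1=-1 v2=3
Advance to t=6 (no further collisions before then); velocities: v0=-2 v1=-1 v2=3; positions = -2 -1 37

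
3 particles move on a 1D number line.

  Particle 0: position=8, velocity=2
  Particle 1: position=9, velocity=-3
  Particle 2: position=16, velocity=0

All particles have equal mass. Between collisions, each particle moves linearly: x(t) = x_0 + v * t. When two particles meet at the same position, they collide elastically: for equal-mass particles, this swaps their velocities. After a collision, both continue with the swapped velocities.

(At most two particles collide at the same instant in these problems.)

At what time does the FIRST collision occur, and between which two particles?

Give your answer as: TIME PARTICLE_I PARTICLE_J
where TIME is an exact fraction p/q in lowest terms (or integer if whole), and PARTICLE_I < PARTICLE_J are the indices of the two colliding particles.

Pair (0,1): pos 8,9 vel 2,-3 -> gap=1, closing at 5/unit, collide at t=1/5
Pair (1,2): pos 9,16 vel -3,0 -> not approaching (rel speed -3 <= 0)
Earliest collision: t=1/5 between 0 and 1

Answer: 1/5 0 1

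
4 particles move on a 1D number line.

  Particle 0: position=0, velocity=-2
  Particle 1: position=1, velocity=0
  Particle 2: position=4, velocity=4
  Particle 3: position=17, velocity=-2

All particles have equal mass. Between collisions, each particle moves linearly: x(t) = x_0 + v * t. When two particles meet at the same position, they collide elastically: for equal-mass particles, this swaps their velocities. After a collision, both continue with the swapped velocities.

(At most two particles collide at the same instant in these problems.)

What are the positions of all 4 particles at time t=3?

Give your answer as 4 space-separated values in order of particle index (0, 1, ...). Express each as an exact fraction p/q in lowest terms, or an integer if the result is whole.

Collision at t=13/6: particles 2 and 3 swap velocities; positions: p0=-13/3 p1=1 p2=38/3 p3=38/3; velocities now: v0=-2 v1=0 v2=-2 v3=4
Advance to t=3 (no further collisions before then); velocities: v0=-2 v1=0 v2=-2 v3=4; positions = -6 1 11 16

Answer: -6 1 11 16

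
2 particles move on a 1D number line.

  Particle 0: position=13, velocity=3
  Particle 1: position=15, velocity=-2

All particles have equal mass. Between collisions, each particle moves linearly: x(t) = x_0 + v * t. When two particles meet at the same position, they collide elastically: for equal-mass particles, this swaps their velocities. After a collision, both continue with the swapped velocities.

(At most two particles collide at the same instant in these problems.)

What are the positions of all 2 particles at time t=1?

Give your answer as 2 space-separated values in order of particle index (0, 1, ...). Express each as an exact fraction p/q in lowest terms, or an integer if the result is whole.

Answer: 13 16

Derivation:
Collision at t=2/5: particles 0 and 1 swap velocities; positions: p0=71/5 p1=71/5; velocities now: v0=-2 v1=3
Advance to t=1 (no further collisions before then); velocities: v0=-2 v1=3; positions = 13 16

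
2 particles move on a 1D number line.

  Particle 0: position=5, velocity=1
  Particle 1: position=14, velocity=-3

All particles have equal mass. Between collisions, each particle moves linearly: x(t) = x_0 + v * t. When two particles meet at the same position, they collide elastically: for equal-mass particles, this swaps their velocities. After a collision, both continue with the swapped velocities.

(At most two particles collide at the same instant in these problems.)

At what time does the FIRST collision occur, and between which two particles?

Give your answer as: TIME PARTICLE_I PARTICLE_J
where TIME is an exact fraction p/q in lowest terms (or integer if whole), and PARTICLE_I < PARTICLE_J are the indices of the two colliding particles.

Pair (0,1): pos 5,14 vel 1,-3 -> gap=9, closing at 4/unit, collide at t=9/4
Earliest collision: t=9/4 between 0 and 1

Answer: 9/4 0 1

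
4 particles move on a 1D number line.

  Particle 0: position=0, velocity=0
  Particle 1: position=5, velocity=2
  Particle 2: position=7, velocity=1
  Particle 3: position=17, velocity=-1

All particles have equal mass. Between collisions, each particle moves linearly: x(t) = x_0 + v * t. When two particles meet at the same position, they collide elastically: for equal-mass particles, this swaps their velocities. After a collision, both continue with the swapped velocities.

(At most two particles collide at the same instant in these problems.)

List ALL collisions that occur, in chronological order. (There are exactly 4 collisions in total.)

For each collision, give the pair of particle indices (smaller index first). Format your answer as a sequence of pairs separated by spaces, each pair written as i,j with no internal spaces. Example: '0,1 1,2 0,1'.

Answer: 1,2 2,3 1,2 0,1

Derivation:
Collision at t=2: particles 1 and 2 swap velocities; positions: p0=0 p1=9 p2=9 p3=15; velocities now: v0=0 v1=1 v2=2 v3=-1
Collision at t=4: particles 2 and 3 swap velocities; positions: p0=0 p1=11 p2=13 p3=13; velocities now: v0=0 v1=1 v2=-1 v3=2
Collision at t=5: particles 1 and 2 swap velocities; positions: p0=0 p1=12 p2=12 p3=15; velocities now: v0=0 v1=-1 v2=1 v3=2
Collision at t=17: particles 0 and 1 swap velocities; positions: p0=0 p1=0 p2=24 p3=39; velocities now: v0=-1 v1=0 v2=1 v3=2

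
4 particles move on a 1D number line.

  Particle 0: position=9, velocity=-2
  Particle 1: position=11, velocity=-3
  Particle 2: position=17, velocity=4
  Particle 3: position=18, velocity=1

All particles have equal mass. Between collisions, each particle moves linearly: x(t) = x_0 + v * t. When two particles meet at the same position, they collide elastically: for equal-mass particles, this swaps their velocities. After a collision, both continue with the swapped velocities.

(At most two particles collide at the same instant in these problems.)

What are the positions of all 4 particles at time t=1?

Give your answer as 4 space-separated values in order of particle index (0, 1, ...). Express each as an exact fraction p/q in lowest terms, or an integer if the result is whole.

Answer: 7 8 19 21

Derivation:
Collision at t=1/3: particles 2 and 3 swap velocities; positions: p0=25/3 p1=10 p2=55/3 p3=55/3; velocities now: v0=-2 v1=-3 v2=1 v3=4
Advance to t=1 (no further collisions before then); velocities: v0=-2 v1=-3 v2=1 v3=4; positions = 7 8 19 21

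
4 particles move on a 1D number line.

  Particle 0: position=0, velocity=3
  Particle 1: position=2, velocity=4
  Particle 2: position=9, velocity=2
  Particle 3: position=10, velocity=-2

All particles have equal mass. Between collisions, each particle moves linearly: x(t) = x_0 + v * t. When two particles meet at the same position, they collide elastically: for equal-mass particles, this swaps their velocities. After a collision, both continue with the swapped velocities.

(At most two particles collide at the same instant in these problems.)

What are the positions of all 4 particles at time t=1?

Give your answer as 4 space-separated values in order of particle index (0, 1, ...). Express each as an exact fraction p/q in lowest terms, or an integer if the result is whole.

Answer: 3 6 8 11

Derivation:
Collision at t=1/4: particles 2 and 3 swap velocities; positions: p0=3/4 p1=3 p2=19/2 p3=19/2; velocities now: v0=3 v1=4 v2=-2 v3=2
Advance to t=1 (no further collisions before then); velocities: v0=3 v1=4 v2=-2 v3=2; positions = 3 6 8 11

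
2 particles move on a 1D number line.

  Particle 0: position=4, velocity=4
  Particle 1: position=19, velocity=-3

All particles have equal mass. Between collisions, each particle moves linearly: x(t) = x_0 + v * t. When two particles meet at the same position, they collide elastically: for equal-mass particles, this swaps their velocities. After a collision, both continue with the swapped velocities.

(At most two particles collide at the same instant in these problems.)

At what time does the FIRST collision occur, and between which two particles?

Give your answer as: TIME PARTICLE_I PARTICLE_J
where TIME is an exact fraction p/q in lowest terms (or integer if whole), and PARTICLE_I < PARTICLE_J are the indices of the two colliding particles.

Answer: 15/7 0 1

Derivation:
Pair (0,1): pos 4,19 vel 4,-3 -> gap=15, closing at 7/unit, collide at t=15/7
Earliest collision: t=15/7 between 0 and 1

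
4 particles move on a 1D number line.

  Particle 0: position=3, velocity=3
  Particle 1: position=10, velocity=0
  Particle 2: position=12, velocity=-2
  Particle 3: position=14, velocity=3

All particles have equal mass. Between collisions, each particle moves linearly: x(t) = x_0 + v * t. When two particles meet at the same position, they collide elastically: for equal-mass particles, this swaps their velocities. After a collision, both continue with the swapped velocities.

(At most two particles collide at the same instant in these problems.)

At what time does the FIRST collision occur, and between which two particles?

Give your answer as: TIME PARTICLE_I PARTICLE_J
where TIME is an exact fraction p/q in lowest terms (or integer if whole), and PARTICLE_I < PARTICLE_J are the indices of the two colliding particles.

Answer: 1 1 2

Derivation:
Pair (0,1): pos 3,10 vel 3,0 -> gap=7, closing at 3/unit, collide at t=7/3
Pair (1,2): pos 10,12 vel 0,-2 -> gap=2, closing at 2/unit, collide at t=1
Pair (2,3): pos 12,14 vel -2,3 -> not approaching (rel speed -5 <= 0)
Earliest collision: t=1 between 1 and 2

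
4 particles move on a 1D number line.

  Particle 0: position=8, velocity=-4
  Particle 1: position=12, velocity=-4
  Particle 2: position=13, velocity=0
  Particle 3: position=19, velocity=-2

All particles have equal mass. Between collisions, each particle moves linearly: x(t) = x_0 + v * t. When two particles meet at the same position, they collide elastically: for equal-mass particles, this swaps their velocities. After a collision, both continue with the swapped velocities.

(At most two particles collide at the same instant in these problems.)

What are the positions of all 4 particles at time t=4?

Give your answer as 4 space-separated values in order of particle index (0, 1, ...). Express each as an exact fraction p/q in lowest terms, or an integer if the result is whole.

Answer: -8 -4 11 13

Derivation:
Collision at t=3: particles 2 and 3 swap velocities; positions: p0=-4 p1=0 p2=13 p3=13; velocities now: v0=-4 v1=-4 v2=-2 v3=0
Advance to t=4 (no further collisions before then); velocities: v0=-4 v1=-4 v2=-2 v3=0; positions = -8 -4 11 13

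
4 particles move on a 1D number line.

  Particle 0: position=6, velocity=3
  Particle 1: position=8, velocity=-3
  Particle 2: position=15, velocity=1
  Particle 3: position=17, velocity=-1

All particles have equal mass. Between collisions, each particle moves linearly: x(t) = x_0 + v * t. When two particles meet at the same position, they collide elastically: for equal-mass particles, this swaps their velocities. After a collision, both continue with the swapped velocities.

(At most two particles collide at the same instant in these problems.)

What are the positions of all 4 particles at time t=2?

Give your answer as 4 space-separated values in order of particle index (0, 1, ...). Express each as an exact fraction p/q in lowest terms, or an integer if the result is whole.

Collision at t=1/3: particles 0 and 1 swap velocities; positions: p0=7 p1=7 p2=46/3 p3=50/3; velocities now: v0=-3 v1=3 v2=1 v3=-1
Collision at t=1: particles 2 and 3 swap velocities; positions: p0=5 p1=9 p2=16 p3=16; velocities now: v0=-3 v1=3 v2=-1 v3=1
Advance to t=2 (no further collisions before then); velocities: v0=-3 v1=3 v2=-1 v3=1; positions = 2 12 15 17

Answer: 2 12 15 17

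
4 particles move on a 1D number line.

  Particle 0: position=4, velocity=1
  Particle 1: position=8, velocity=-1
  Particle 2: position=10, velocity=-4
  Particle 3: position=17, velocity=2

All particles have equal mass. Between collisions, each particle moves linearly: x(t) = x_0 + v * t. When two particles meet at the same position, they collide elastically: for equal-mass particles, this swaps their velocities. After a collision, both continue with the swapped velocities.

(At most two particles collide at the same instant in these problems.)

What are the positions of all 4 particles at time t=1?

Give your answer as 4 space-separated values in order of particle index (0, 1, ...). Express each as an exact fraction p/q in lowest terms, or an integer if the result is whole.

Collision at t=2/3: particles 1 and 2 swap velocities; positions: p0=14/3 p1=22/3 p2=22/3 p3=55/3; velocities now: v0=1 v1=-4 v2=-1 v3=2
Advance to t=1 (no further collisions before then); velocities: v0=1 v1=-4 v2=-1 v3=2; positions = 5 6 7 19

Answer: 5 6 7 19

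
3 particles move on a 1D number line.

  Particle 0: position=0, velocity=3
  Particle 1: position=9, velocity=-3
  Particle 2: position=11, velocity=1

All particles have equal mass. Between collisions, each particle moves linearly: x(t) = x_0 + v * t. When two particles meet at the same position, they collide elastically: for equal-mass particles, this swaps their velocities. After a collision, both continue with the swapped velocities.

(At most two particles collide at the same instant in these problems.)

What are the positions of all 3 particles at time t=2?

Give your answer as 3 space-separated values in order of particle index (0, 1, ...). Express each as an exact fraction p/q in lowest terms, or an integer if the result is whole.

Collision at t=3/2: particles 0 and 1 swap velocities; positions: p0=9/2 p1=9/2 p2=25/2; velocities now: v0=-3 v1=3 v2=1
Advance to t=2 (no further collisions before then); velocities: v0=-3 v1=3 v2=1; positions = 3 6 13

Answer: 3 6 13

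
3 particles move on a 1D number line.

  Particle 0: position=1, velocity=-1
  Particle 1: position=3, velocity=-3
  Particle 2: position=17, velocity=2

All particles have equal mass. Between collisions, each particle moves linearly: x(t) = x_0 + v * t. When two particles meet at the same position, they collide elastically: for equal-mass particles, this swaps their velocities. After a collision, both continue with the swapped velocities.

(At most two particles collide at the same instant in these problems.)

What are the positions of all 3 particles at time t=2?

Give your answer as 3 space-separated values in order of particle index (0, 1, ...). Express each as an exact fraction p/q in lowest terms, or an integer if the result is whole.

Answer: -3 -1 21

Derivation:
Collision at t=1: particles 0 and 1 swap velocities; positions: p0=0 p1=0 p2=19; velocities now: v0=-3 v1=-1 v2=2
Advance to t=2 (no further collisions before then); velocities: v0=-3 v1=-1 v2=2; positions = -3 -1 21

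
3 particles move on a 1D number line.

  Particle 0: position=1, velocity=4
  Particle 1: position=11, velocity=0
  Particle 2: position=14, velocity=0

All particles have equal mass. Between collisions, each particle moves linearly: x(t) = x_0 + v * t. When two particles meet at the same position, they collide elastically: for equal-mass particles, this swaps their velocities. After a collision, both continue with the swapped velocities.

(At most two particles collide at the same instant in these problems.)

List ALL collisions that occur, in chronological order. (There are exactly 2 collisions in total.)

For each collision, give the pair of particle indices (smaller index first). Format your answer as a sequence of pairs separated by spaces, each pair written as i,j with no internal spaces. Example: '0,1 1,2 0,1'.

Collision at t=5/2: particles 0 and 1 swap velocities; positions: p0=11 p1=11 p2=14; velocities now: v0=0 v1=4 v2=0
Collision at t=13/4: particles 1 and 2 swap velocities; positions: p0=11 p1=14 p2=14; velocities now: v0=0 v1=0 v2=4

Answer: 0,1 1,2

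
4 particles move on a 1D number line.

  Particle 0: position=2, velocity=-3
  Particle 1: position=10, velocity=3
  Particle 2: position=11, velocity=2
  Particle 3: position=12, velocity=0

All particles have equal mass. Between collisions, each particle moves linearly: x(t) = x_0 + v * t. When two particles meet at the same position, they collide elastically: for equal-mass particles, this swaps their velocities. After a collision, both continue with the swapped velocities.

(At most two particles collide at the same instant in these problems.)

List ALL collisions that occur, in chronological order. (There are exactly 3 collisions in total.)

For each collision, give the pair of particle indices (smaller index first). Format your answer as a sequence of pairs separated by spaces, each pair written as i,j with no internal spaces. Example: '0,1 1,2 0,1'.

Collision at t=1/2: particles 2 and 3 swap velocities; positions: p0=1/2 p1=23/2 p2=12 p3=12; velocities now: v0=-3 v1=3 v2=0 v3=2
Collision at t=2/3: particles 1 and 2 swap velocities; positions: p0=0 p1=12 p2=12 p3=37/3; velocities now: v0=-3 v1=0 v2=3 v3=2
Collision at t=1: particles 2 and 3 swap velocities; positions: p0=-1 p1=12 p2=13 p3=13; velocities now: v0=-3 v1=0 v2=2 v3=3

Answer: 2,3 1,2 2,3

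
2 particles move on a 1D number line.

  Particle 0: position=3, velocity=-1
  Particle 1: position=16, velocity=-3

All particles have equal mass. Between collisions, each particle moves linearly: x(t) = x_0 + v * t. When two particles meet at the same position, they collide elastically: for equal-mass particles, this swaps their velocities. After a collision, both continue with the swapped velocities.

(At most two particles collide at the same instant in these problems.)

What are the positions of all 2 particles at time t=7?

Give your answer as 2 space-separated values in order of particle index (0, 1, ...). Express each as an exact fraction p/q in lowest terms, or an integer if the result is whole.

Answer: -5 -4

Derivation:
Collision at t=13/2: particles 0 and 1 swap velocities; positions: p0=-7/2 p1=-7/2; velocities now: v0=-3 v1=-1
Advance to t=7 (no further collisions before then); velocities: v0=-3 v1=-1; positions = -5 -4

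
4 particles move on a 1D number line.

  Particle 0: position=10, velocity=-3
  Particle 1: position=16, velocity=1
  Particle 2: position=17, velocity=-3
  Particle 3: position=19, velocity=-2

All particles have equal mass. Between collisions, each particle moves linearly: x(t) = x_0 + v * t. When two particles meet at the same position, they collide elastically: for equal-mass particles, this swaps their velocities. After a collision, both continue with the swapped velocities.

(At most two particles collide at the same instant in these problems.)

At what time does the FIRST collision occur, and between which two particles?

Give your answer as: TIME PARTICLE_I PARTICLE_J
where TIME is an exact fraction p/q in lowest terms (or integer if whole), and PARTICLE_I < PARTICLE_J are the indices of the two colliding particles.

Answer: 1/4 1 2

Derivation:
Pair (0,1): pos 10,16 vel -3,1 -> not approaching (rel speed -4 <= 0)
Pair (1,2): pos 16,17 vel 1,-3 -> gap=1, closing at 4/unit, collide at t=1/4
Pair (2,3): pos 17,19 vel -3,-2 -> not approaching (rel speed -1 <= 0)
Earliest collision: t=1/4 between 1 and 2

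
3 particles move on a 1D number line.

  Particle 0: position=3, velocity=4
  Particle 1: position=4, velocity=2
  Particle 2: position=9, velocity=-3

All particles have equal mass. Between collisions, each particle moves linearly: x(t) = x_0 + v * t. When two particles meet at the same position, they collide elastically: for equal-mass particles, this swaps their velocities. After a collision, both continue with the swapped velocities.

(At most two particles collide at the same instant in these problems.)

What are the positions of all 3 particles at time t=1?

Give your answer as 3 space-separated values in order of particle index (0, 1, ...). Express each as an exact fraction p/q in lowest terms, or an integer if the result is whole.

Collision at t=1/2: particles 0 and 1 swap velocities; positions: p0=5 p1=5 p2=15/2; velocities now: v0=2 v1=4 v2=-3
Collision at t=6/7: particles 1 and 2 swap velocities; positions: p0=40/7 p1=45/7 p2=45/7; velocities now: v0=2 v1=-3 v2=4
Collision at t=1: particles 0 and 1 swap velocities; positions: p0=6 p1=6 p2=7; velocities now: v0=-3 v1=2 v2=4
Advance to t=1 (no further collisions before then); velocities: v0=-3 v1=2 v2=4; positions = 6 6 7

Answer: 6 6 7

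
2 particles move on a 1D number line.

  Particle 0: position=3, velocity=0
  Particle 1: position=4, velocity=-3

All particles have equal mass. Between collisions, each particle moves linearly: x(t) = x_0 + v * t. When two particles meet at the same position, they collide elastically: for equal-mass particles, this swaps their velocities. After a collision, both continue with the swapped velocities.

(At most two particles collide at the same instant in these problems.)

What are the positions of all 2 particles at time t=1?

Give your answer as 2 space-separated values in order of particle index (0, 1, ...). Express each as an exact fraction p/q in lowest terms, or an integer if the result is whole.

Collision at t=1/3: particles 0 and 1 swap velocities; positions: p0=3 p1=3; velocities now: v0=-3 v1=0
Advance to t=1 (no further collisions before then); velocities: v0=-3 v1=0; positions = 1 3

Answer: 1 3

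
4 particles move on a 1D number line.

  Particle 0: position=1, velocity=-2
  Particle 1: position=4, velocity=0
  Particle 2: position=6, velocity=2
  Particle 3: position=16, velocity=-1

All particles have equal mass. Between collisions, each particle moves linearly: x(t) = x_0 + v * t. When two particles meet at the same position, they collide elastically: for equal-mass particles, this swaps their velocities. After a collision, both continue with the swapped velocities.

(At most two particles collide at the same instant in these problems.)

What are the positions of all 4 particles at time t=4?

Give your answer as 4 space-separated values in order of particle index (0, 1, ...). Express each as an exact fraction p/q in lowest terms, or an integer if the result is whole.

Collision at t=10/3: particles 2 and 3 swap velocities; positions: p0=-17/3 p1=4 p2=38/3 p3=38/3; velocities now: v0=-2 v1=0 v2=-1 v3=2
Advance to t=4 (no further collisions before then); velocities: v0=-2 v1=0 v2=-1 v3=2; positions = -7 4 12 14

Answer: -7 4 12 14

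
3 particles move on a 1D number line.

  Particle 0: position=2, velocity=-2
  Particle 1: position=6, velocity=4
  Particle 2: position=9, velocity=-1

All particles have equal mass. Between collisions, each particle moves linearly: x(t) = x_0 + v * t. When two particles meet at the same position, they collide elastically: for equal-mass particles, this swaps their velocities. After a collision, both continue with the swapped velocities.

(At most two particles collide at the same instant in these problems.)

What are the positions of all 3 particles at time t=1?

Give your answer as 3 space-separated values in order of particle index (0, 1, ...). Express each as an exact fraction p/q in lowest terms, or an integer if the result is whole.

Answer: 0 8 10

Derivation:
Collision at t=3/5: particles 1 and 2 swap velocities; positions: p0=4/5 p1=42/5 p2=42/5; velocities now: v0=-2 v1=-1 v2=4
Advance to t=1 (no further collisions before then); velocities: v0=-2 v1=-1 v2=4; positions = 0 8 10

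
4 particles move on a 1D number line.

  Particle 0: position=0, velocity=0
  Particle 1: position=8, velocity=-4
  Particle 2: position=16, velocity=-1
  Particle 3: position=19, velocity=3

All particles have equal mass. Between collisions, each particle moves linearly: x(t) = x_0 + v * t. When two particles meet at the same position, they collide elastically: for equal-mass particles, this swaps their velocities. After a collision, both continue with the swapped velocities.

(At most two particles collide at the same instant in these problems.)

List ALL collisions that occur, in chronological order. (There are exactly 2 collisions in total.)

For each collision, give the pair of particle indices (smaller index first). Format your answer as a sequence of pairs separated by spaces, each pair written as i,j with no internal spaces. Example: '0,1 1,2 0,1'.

Answer: 0,1 1,2

Derivation:
Collision at t=2: particles 0 and 1 swap velocities; positions: p0=0 p1=0 p2=14 p3=25; velocities now: v0=-4 v1=0 v2=-1 v3=3
Collision at t=16: particles 1 and 2 swap velocities; positions: p0=-56 p1=0 p2=0 p3=67; velocities now: v0=-4 v1=-1 v2=0 v3=3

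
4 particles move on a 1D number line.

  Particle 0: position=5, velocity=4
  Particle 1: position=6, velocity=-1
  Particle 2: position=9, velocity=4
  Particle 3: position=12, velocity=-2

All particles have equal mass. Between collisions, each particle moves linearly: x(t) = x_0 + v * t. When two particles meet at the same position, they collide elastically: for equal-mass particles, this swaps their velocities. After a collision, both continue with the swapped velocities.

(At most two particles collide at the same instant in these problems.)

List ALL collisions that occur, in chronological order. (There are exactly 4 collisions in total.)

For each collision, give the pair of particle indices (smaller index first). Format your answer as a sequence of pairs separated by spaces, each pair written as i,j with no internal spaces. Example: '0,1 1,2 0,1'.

Collision at t=1/5: particles 0 and 1 swap velocities; positions: p0=29/5 p1=29/5 p2=49/5 p3=58/5; velocities now: v0=-1 v1=4 v2=4 v3=-2
Collision at t=1/2: particles 2 and 3 swap velocities; positions: p0=11/2 p1=7 p2=11 p3=11; velocities now: v0=-1 v1=4 v2=-2 v3=4
Collision at t=7/6: particles 1 and 2 swap velocities; positions: p0=29/6 p1=29/3 p2=29/3 p3=41/3; velocities now: v0=-1 v1=-2 v2=4 v3=4
Collision at t=6: particles 0 and 1 swap velocities; positions: p0=0 p1=0 p2=29 p3=33; velocities now: v0=-2 v1=-1 v2=4 v3=4

Answer: 0,1 2,3 1,2 0,1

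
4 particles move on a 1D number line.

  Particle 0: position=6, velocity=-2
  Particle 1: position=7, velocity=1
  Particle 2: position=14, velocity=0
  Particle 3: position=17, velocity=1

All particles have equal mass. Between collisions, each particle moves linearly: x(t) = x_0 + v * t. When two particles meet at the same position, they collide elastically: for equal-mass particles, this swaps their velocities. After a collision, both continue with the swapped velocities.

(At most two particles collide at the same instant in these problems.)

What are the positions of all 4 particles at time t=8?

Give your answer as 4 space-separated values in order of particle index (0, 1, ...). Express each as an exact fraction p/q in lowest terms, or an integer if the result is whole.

Collision at t=7: particles 1 and 2 swap velocities; positions: p0=-8 p1=14 p2=14 p3=24; velocities now: v0=-2 v1=0 v2=1 v3=1
Advance to t=8 (no further collisions before then); velocities: v0=-2 v1=0 v2=1 v3=1; positions = -10 14 15 25

Answer: -10 14 15 25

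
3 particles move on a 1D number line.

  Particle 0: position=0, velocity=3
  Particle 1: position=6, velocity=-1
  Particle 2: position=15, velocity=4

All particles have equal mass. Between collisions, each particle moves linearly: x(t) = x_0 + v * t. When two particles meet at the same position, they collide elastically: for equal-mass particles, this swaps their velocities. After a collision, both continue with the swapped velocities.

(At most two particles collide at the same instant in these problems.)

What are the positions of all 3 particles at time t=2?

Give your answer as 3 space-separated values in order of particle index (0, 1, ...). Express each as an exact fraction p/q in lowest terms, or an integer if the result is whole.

Answer: 4 6 23

Derivation:
Collision at t=3/2: particles 0 and 1 swap velocities; positions: p0=9/2 p1=9/2 p2=21; velocities now: v0=-1 v1=3 v2=4
Advance to t=2 (no further collisions before then); velocities: v0=-1 v1=3 v2=4; positions = 4 6 23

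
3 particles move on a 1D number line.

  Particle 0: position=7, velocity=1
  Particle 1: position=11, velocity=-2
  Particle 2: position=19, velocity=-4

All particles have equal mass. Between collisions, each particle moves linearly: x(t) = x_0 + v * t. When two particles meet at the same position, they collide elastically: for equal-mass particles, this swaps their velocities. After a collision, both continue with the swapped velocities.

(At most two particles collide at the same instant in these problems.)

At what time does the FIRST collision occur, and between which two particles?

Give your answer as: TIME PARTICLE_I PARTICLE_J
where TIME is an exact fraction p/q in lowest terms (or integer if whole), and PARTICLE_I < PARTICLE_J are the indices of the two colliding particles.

Pair (0,1): pos 7,11 vel 1,-2 -> gap=4, closing at 3/unit, collide at t=4/3
Pair (1,2): pos 11,19 vel -2,-4 -> gap=8, closing at 2/unit, collide at t=4
Earliest collision: t=4/3 between 0 and 1

Answer: 4/3 0 1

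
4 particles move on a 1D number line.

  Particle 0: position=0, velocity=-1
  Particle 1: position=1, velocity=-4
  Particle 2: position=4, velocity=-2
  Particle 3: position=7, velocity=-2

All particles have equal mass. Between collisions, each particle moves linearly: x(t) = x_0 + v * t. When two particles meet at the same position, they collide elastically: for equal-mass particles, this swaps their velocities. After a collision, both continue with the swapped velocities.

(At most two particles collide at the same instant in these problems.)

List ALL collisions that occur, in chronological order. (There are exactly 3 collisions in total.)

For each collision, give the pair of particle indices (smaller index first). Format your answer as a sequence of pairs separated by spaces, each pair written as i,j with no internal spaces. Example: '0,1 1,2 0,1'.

Answer: 0,1 1,2 2,3

Derivation:
Collision at t=1/3: particles 0 and 1 swap velocities; positions: p0=-1/3 p1=-1/3 p2=10/3 p3=19/3; velocities now: v0=-4 v1=-1 v2=-2 v3=-2
Collision at t=4: particles 1 and 2 swap velocities; positions: p0=-15 p1=-4 p2=-4 p3=-1; velocities now: v0=-4 v1=-2 v2=-1 v3=-2
Collision at t=7: particles 2 and 3 swap velocities; positions: p0=-27 p1=-10 p2=-7 p3=-7; velocities now: v0=-4 v1=-2 v2=-2 v3=-1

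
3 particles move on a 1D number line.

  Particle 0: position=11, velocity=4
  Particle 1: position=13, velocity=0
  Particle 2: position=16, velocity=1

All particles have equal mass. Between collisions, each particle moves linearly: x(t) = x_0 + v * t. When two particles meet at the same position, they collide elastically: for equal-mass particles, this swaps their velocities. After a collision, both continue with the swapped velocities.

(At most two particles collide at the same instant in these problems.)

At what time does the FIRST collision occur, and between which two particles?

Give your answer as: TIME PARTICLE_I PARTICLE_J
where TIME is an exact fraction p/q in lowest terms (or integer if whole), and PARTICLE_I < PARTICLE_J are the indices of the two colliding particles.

Pair (0,1): pos 11,13 vel 4,0 -> gap=2, closing at 4/unit, collide at t=1/2
Pair (1,2): pos 13,16 vel 0,1 -> not approaching (rel speed -1 <= 0)
Earliest collision: t=1/2 between 0 and 1

Answer: 1/2 0 1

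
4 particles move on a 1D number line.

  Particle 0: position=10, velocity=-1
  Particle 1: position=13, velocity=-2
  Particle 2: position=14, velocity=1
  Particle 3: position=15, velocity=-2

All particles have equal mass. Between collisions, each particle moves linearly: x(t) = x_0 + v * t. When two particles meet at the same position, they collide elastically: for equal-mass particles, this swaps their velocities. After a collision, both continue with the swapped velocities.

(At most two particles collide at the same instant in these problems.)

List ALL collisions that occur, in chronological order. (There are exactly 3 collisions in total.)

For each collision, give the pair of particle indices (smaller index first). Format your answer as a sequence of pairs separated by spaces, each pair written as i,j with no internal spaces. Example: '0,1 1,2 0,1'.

Collision at t=1/3: particles 2 and 3 swap velocities; positions: p0=29/3 p1=37/3 p2=43/3 p3=43/3; velocities now: v0=-1 v1=-2 v2=-2 v3=1
Collision at t=3: particles 0 and 1 swap velocities; positions: p0=7 p1=7 p2=9 p3=17; velocities now: v0=-2 v1=-1 v2=-2 v3=1
Collision at t=5: particles 1 and 2 swap velocities; positions: p0=3 p1=5 p2=5 p3=19; velocities now: v0=-2 v1=-2 v2=-1 v3=1

Answer: 2,3 0,1 1,2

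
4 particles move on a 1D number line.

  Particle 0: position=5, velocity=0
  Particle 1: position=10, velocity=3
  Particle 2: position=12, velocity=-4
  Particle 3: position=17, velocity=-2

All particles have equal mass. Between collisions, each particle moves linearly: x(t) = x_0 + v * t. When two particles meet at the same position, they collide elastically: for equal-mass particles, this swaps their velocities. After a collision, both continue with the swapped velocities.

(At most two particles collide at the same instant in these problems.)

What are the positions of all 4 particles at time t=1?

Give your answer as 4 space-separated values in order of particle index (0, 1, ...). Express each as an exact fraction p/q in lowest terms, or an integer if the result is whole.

Answer: 5 8 13 15

Derivation:
Collision at t=2/7: particles 1 and 2 swap velocities; positions: p0=5 p1=76/7 p2=76/7 p3=115/7; velocities now: v0=0 v1=-4 v2=3 v3=-2
Advance to t=1 (no further collisions before then); velocities: v0=0 v1=-4 v2=3 v3=-2; positions = 5 8 13 15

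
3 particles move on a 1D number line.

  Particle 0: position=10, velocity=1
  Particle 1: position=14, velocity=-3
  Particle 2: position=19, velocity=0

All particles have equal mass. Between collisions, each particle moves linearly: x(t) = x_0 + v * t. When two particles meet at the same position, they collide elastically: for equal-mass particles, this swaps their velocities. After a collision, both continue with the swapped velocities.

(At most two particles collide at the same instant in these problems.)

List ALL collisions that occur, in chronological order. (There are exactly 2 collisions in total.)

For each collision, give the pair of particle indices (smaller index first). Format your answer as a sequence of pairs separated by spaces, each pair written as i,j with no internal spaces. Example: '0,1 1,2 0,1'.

Collision at t=1: particles 0 and 1 swap velocities; positions: p0=11 p1=11 p2=19; velocities now: v0=-3 v1=1 v2=0
Collision at t=9: particles 1 and 2 swap velocities; positions: p0=-13 p1=19 p2=19; velocities now: v0=-3 v1=0 v2=1

Answer: 0,1 1,2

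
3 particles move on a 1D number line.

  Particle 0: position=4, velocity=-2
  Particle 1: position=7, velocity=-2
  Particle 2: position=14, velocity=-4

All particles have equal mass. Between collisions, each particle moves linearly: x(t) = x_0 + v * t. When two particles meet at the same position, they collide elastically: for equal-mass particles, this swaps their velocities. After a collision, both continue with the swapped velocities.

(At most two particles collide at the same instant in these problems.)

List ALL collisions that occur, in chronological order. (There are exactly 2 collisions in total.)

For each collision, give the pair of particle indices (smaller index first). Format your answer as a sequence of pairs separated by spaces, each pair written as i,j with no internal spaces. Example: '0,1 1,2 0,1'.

Answer: 1,2 0,1

Derivation:
Collision at t=7/2: particles 1 and 2 swap velocities; positions: p0=-3 p1=0 p2=0; velocities now: v0=-2 v1=-4 v2=-2
Collision at t=5: particles 0 and 1 swap velocities; positions: p0=-6 p1=-6 p2=-3; velocities now: v0=-4 v1=-2 v2=-2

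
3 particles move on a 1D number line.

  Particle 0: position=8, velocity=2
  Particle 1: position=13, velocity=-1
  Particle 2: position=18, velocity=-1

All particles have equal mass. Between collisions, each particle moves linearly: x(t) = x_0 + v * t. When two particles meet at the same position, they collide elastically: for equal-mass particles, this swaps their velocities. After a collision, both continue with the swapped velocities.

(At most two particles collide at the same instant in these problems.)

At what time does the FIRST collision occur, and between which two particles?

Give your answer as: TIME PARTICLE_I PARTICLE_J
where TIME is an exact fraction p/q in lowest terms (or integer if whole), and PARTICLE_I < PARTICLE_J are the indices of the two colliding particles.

Pair (0,1): pos 8,13 vel 2,-1 -> gap=5, closing at 3/unit, collide at t=5/3
Pair (1,2): pos 13,18 vel -1,-1 -> not approaching (rel speed 0 <= 0)
Earliest collision: t=5/3 between 0 and 1

Answer: 5/3 0 1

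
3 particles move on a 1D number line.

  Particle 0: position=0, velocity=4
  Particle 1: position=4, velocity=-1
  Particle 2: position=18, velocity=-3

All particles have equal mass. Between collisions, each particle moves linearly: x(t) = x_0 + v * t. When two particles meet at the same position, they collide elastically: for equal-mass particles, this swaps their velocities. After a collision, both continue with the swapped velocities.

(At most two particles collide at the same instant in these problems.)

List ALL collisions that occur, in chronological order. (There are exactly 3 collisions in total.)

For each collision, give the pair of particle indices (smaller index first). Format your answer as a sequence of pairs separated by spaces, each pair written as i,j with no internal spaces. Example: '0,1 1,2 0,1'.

Answer: 0,1 1,2 0,1

Derivation:
Collision at t=4/5: particles 0 and 1 swap velocities; positions: p0=16/5 p1=16/5 p2=78/5; velocities now: v0=-1 v1=4 v2=-3
Collision at t=18/7: particles 1 and 2 swap velocities; positions: p0=10/7 p1=72/7 p2=72/7; velocities now: v0=-1 v1=-3 v2=4
Collision at t=7: particles 0 and 1 swap velocities; positions: p0=-3 p1=-3 p2=28; velocities now: v0=-3 v1=-1 v2=4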